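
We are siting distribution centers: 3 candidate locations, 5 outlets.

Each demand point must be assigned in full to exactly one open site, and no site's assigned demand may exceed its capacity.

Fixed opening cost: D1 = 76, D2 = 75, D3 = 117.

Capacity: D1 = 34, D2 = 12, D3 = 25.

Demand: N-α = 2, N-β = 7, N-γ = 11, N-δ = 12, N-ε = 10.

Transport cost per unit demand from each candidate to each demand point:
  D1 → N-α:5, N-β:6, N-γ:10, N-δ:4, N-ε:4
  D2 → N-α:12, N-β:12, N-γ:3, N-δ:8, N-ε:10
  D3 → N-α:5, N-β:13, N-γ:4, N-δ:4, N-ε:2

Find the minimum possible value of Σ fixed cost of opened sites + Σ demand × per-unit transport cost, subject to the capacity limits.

Open {D1, D2}; cheapest assignment that respects the capacities:
  D1 (cap 34, load 31): N-α, N-β, N-δ, N-ε — cost 2×5 + 7×6 + 12×4 + 10×4 = 140
  D2 (cap 12, load 11): N-γ — cost 11×3 = 33
  Shipping 173, fixed 151 → total 324.
  Any other capacity-feasible assignment to {D1, D2} ships for at least 173.
Compare {D1, D3}: its best feasible assignment gives total 357.
Compare {D1, D2, D3}: its best feasible assignment gives total 421.
Every other set of open sites that can feasibly serve all demand totals ≥ 357 even under its best assignment. Minimum: 324.

324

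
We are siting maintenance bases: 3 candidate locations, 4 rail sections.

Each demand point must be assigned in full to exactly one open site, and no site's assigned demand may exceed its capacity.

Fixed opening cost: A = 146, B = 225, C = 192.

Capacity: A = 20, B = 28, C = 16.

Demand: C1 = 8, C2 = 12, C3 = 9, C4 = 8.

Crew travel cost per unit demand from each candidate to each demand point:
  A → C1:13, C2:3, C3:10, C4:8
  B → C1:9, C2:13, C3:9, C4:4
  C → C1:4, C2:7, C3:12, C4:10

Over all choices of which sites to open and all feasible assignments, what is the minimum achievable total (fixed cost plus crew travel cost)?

592

Open {A, B}; cheapest assignment that respects the capacities:
  A (cap 20, load 12): C2 — cost 12×3 = 36
  B (cap 28, load 25): C1, C3, C4 — cost 8×9 + 9×9 + 8×4 = 185
  Shipping 221, fixed 371 → total 592.
  Any other capacity-feasible assignment to {A, B} ships for at least 221.
Compare {B, C}: its best feasible assignment gives total 686.
Compare {A, B, C}: its best feasible assignment gives total 744.
Every other set of open sites that can feasibly serve all demand totals ≥ 686 even under its best assignment. Minimum: 592.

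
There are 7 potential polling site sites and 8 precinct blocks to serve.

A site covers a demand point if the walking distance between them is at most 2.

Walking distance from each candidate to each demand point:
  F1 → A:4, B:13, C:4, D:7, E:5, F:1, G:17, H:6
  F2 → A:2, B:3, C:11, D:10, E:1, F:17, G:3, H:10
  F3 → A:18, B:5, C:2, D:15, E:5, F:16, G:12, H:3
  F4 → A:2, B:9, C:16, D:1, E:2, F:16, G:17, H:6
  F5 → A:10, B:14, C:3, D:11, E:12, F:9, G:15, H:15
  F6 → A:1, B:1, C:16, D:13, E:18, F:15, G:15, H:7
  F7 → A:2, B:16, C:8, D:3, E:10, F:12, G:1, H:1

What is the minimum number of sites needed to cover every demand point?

Coverage sets (demand points within 2 of each site):
  F1: {F}
  F2: {A, E}
  F3: {C}
  F4: {A, D, E}
  F5: {}
  F6: {A, B}
  F7: {A, G, H}
No 4 sites suffice: every size-4 union leaves at least one demand point uncovered.
But {F1, F3, F4, F6, F7} covers everything, so the minimum is 5.

5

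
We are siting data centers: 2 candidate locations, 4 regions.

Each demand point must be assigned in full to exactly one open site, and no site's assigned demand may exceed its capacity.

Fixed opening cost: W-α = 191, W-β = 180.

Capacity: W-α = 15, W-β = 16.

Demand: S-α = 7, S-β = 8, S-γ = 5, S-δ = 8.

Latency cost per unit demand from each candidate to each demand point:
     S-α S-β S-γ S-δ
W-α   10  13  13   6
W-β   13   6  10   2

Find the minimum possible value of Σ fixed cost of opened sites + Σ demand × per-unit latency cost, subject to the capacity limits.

Open {W-α, W-β}; cheapest assignment that respects the capacities:
  W-α (cap 15, load 12): S-α, S-γ — cost 7×10 + 5×13 = 135
  W-β (cap 16, load 16): S-β, S-δ — cost 8×6 + 8×2 = 64
  Shipping 199, fixed 371 → total 570.
  Any other capacity-feasible assignment to {W-α, W-β} ships for at least 199.
Total demand is 28 and no other set of sites has combined capacity ≥ 28, so {W-α, W-β} is the only feasible choice of open sites. Minimum: 570.

570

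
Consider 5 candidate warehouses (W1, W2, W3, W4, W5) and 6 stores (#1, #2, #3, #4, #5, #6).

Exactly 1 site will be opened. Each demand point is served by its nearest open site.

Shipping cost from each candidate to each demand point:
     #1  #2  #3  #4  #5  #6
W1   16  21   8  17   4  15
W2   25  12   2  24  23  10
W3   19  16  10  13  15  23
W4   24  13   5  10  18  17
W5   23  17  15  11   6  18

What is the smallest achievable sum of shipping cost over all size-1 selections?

Open {W1}.
  #1→W1 16, #2→W1 21, #3→W1 8, #4→W1 17, #5→W1 4, #6→W1 15  ⇒ total 81.
Compare {W4}: total 87.
Compare {W5}: total 90.
No size-1 selection does better; minimum is 81.

81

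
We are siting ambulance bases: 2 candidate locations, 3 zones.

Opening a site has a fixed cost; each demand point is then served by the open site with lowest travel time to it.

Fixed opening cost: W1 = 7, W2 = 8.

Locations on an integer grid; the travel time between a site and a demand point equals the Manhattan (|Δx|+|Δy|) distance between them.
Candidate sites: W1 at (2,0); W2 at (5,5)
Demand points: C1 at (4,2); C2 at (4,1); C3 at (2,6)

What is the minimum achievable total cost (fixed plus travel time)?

20

Open {W1}: assign each demand point to its cheapest open site.
  C1→W1 4, C2→W1 3, C3→W1 6
  travel time 13, fixed 7 → total 20.
Compare {W2}: travel time 13 + fixed 8 = 21.
Compare {W1, W2}: travel time 11 + fixed 15 = 26.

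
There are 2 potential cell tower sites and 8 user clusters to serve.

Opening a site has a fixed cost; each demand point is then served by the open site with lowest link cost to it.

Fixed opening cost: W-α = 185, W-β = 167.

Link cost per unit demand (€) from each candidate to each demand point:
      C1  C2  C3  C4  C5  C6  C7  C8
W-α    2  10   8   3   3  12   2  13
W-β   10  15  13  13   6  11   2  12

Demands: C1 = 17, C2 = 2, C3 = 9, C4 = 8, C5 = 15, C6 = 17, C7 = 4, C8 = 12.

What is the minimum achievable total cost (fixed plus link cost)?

Open {W-α}: assign each demand point to its cheapest open site.
  C1→W-α 17×2=34, C2→W-α 2×10=20, C3→W-α 9×8=72, C4→W-α 8×3=24, C5→W-α 15×3=45, C6→W-α 17×12=204, C7→W-α 4×2=8, C8→W-α 12×13=156
  link cost 563, fixed 185 → total 748.
Compare {W-α, W-β}: link cost 534 + fixed 352 = 886.
Compare {W-β}: link cost 850 + fixed 167 = 1017.

748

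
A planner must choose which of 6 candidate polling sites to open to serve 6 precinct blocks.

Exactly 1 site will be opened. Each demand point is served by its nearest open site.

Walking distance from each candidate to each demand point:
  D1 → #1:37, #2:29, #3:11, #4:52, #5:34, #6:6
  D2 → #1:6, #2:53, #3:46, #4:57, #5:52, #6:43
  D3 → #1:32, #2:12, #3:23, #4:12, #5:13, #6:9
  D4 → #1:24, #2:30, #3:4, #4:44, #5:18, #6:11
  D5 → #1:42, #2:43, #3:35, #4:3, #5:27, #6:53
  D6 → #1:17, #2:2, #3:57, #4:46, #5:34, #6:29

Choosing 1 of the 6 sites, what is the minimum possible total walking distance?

101

Open {D3}.
  #1→D3 32, #2→D3 12, #3→D3 23, #4→D3 12, #5→D3 13, #6→D3 9  ⇒ total 101.
Compare {D4}: total 131.
Compare {D1}: total 169.
No size-1 selection does better; minimum is 101.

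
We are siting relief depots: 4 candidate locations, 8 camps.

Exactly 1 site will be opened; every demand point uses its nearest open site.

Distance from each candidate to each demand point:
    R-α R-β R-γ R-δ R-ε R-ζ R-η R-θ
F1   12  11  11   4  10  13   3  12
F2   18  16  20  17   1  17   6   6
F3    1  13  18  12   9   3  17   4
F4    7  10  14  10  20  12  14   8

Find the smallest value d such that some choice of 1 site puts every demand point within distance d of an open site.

Open {F1}.
  Farthest demand point is R-ζ at distance 13 (to F1); all others are ≤ 13.
With {F3} the worst case is 18.
With {F2} the worst case is 20.
No size-1 selection achieves below 13.

13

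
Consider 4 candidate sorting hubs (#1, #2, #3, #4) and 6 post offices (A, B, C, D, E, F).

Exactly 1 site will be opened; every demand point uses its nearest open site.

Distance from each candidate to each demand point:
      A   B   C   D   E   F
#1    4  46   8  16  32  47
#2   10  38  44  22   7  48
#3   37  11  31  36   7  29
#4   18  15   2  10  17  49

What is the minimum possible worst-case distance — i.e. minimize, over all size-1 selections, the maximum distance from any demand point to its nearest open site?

37

Open {#3}.
  Farthest demand point is A at distance 37 (to #3); all others are ≤ 37.
With {#1} the worst case is 47.
With {#2} the worst case is 48.
No size-1 selection achieves below 37.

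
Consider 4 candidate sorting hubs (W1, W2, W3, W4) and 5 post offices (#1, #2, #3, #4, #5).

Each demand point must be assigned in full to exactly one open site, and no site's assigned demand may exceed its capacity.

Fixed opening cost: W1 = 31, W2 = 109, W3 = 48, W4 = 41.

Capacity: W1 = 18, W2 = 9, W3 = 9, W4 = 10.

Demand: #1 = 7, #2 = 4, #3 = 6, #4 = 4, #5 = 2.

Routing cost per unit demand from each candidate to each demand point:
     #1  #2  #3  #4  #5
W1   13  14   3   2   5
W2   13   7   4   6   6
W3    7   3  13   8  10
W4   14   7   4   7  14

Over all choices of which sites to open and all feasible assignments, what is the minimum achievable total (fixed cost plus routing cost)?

220

Open {W1, W3}; cheapest assignment that respects the capacities:
  W1 (cap 18, load 16): #2, #3, #4, #5 — cost 4×14 + 6×3 + 4×2 + 2×5 = 92
  W3 (cap 9, load 7): #1 — cost 7×7 = 49
  Shipping 141, fixed 79 → total 220.
  Any other capacity-feasible assignment to {W1, W3} ships for at least 141.
Compare {W1, W4}: its best feasible assignment gives total 233.
Compare {W1, W3, W4}: its best feasible assignment gives total 233.
Every other set of open sites that can feasibly serve all demand totals ≥ 233 even under its best assignment. Minimum: 220.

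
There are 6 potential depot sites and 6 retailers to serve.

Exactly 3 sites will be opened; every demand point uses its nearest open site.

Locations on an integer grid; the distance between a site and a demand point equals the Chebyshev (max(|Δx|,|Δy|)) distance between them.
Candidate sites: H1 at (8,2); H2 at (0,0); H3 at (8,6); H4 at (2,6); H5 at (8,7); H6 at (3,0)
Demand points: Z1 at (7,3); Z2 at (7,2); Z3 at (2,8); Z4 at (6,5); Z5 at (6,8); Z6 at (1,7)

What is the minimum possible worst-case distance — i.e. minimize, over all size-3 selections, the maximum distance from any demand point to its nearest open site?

Open {H1, H3, H4}.
  Farthest demand point is Z3 at distance 2 (to H4); all others are ≤ 2.
With {H1, H4, H5} the worst case is 2.
With {H1, H2, H4} the worst case is 4.
No size-3 selection achieves below 2.

2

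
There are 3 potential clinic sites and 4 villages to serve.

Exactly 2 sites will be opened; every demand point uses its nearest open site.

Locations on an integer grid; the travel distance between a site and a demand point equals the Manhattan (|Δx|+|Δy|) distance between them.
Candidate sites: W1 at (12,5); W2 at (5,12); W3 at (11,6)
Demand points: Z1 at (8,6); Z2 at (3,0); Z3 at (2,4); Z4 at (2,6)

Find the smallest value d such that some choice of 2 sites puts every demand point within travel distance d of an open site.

Open {W1, W2}.
  Farthest demand point is Z2 at travel distance 14 (to W1); all others are ≤ 14.
With {W1, W3} the worst case is 14.
With {W2, W3} the worst case is 14.
No size-2 selection achieves below 14.

14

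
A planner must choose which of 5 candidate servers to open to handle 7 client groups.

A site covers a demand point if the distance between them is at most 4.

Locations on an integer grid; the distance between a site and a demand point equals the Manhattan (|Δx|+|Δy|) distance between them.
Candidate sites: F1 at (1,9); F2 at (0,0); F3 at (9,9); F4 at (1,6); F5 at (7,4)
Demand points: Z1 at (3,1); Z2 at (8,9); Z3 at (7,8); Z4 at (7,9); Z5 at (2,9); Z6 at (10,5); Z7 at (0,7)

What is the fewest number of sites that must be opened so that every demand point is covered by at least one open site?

Coverage sets (demand points within 4 of each site):
  F1: {Z5, Z7}
  F2: {Z1}
  F3: {Z2, Z3, Z4}
  F4: {Z5, Z7}
  F5: {Z3, Z6}
No 3 sites suffice: every size-3 union leaves at least one demand point uncovered.
But {F1, F2, F3, F5} covers everything, so the minimum is 4.

4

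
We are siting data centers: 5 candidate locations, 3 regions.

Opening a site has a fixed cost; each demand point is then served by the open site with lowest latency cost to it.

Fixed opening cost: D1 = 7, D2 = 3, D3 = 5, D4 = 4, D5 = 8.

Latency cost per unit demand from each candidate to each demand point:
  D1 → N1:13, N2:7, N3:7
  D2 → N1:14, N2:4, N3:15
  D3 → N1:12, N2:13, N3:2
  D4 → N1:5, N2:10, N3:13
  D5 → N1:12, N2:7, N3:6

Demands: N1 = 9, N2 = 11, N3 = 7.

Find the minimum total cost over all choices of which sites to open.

115

Open {D2, D3, D4}: assign each demand point to its cheapest open site.
  N1→D4 9×5=45, N2→D2 11×4=44, N3→D3 7×2=14
  latency cost 103, fixed 12 → total 115.
Compare {D1, D2, D3, D4}: latency cost 103 + fixed 19 = 122.
Compare {D2, D3, D4, D5}: latency cost 103 + fixed 20 = 123.
Compare {D1, D2, D3, D4, D5}: latency cost 103 + fixed 27 = 130.
All other subsets cost ≥ 122. Minimum total cost: 115.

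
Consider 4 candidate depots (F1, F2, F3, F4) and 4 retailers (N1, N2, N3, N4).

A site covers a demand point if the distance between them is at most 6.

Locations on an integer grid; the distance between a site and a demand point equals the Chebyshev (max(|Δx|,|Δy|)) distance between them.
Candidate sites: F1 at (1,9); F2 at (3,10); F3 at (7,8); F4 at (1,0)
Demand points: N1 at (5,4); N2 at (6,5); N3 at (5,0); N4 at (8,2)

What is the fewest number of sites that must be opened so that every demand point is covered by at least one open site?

Coverage sets (demand points within 6 of each site):
  F1: {N1, N2}
  F2: {N1, N2}
  F3: {N1, N2, N4}
  F4: {N1, N2, N3}
No single site covers all 4 demand points.
But {F3, F4} covers everything, so the minimum is 2.

2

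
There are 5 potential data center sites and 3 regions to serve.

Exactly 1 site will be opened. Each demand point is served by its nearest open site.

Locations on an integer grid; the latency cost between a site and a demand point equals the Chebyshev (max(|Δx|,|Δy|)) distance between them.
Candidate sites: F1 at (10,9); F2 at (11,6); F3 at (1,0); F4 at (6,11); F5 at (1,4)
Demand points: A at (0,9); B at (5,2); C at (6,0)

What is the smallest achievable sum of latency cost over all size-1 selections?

14

Open {F5}.
  A→F5 5, B→F5 4, C→F5 5  ⇒ total 14.
Compare {F3}: total 18.
Compare {F2}: total 23.
No size-1 selection does better; minimum is 14.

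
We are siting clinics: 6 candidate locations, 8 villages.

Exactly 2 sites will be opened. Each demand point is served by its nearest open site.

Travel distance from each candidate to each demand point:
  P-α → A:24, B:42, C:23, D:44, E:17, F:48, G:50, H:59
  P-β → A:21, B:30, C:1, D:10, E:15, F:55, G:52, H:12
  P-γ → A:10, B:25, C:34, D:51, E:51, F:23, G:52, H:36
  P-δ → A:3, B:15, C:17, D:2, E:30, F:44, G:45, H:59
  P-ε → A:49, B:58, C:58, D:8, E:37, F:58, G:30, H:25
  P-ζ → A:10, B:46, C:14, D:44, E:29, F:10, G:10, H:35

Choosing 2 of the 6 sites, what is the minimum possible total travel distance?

98

Open {P-β, P-ζ}.
  A→P-ζ 10, B→P-β 30, C→P-β 1, D→P-β 10, E→P-β 15, F→P-ζ 10, G→P-ζ 10, H→P-β 12  ⇒ total 98.
Compare {P-δ, P-ζ}: total 118.
Compare {P-β, P-δ}: total 137.
No size-2 selection does better; minimum is 98.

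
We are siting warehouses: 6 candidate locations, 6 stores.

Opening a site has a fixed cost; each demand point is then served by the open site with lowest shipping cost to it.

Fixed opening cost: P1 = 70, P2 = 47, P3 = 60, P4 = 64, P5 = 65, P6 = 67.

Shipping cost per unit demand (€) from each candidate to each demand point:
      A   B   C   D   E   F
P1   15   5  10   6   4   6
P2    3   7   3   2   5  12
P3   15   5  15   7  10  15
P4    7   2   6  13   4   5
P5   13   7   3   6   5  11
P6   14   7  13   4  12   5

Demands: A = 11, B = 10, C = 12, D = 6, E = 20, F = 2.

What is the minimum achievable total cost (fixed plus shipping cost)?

Open {P2, P4}: assign each demand point to its cheapest open site.
  A→P2 11×3=33, B→P4 10×2=20, C→P2 12×3=36, D→P2 6×2=12, E→P4 20×4=80, F→P4 2×5=10
  shipping cost 191, fixed 111 → total 302.
Compare {P2}: shipping cost 275 + fixed 47 = 322.
Compare {P1, P2}: shipping cost 223 + fixed 117 = 340.
Compare {P2, P3}: shipping cost 255 + fixed 107 = 362.
All other subsets cost ≥ 322. Minimum total cost: 302.

302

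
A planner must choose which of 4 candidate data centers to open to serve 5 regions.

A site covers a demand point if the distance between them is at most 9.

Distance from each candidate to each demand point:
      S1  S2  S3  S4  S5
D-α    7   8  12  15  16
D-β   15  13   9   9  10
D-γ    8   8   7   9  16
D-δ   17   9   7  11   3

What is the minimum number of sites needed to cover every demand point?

Coverage sets (demand points within 9 of each site):
  D-α: {S1, S2}
  D-β: {S3, S4}
  D-γ: {S1, S2, S3, S4}
  D-δ: {S2, S3, S5}
No single site covers all 5 demand points.
But {D-γ, D-δ} covers everything, so the minimum is 2.

2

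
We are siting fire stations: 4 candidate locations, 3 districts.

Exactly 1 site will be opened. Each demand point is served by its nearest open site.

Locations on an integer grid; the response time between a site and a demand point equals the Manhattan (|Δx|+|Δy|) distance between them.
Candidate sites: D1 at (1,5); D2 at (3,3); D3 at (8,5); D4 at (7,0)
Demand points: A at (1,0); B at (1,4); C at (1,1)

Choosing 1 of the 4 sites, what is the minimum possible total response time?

Open {D1}.
  A→D1 5, B→D1 1, C→D1 4  ⇒ total 10.
Compare {D2}: total 12.
Compare {D4}: total 23.
No size-1 selection does better; minimum is 10.

10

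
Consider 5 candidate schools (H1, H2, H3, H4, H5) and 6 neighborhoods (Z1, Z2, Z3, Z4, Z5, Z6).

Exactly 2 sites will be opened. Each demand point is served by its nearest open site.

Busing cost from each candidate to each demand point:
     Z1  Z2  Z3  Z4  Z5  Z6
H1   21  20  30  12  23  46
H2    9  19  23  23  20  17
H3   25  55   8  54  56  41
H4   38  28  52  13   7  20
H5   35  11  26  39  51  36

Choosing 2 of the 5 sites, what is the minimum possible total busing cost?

Open {H2, H4}.
  Z1→H2 9, Z2→H2 19, Z3→H2 23, Z4→H4 13, Z5→H4 7, Z6→H2 17  ⇒ total 88.
Compare {H2, H3}: total 96.
Compare {H1, H2}: total 100.
No size-2 selection does better; minimum is 88.

88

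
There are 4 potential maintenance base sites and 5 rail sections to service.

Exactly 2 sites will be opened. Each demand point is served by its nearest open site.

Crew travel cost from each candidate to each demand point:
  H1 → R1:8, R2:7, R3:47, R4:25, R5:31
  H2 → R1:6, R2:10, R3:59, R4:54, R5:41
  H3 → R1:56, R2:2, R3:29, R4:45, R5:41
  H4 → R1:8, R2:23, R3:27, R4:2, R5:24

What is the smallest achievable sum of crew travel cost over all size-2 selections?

Open {H3, H4}.
  R1→H4 8, R2→H3 2, R3→H4 27, R4→H4 2, R5→H4 24  ⇒ total 63.
Compare {H1, H4}: total 68.
Compare {H2, H4}: total 69.
No size-2 selection does better; minimum is 63.

63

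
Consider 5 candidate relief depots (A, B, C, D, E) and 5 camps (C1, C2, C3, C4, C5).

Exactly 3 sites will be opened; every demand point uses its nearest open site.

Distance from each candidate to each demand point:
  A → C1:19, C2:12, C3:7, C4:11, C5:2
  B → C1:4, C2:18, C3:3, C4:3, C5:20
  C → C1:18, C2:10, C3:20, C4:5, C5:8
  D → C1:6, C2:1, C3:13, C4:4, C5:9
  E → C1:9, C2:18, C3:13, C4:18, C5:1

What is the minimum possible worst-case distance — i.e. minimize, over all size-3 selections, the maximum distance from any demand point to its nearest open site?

Open {A, B, D}.
  Farthest demand point is C1 at distance 4 (to B); all others are ≤ 4.
With {B, D, E} the worst case is 4.
With {A, C, D} the worst case is 7.
No size-3 selection achieves below 4.

4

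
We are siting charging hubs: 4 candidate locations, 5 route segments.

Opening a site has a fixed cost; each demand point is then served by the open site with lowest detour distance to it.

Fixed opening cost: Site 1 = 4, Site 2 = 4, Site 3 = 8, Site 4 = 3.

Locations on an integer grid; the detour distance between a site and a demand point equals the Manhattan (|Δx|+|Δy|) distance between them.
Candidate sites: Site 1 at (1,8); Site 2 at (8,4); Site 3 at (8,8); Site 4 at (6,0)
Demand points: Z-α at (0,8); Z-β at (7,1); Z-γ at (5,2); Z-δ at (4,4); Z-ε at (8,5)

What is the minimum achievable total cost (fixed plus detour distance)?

Open {Site 1, Site 2, Site 4}: assign each demand point to its cheapest open site.
  Z-α→Site 1 1, Z-β→Site 4 2, Z-γ→Site 4 3, Z-δ→Site 2 4, Z-ε→Site 2 1
  detour distance 11, fixed 11 → total 22.
Compare {Site 1, Site 2}: detour distance 15 + fixed 8 = 23.
Compare {Site 1, Site 4}: detour distance 19 + fixed 7 = 26.
Compare {Site 2, Site 4}: detour distance 22 + fixed 7 = 29.
All other subsets cost ≥ 23. Minimum total cost: 22.

22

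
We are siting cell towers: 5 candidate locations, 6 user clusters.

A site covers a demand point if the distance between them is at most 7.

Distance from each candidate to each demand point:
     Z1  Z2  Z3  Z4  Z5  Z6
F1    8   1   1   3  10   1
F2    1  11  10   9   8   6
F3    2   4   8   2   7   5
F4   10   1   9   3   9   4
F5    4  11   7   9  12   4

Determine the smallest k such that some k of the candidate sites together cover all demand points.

Coverage sets (demand points within 7 of each site):
  F1: {Z2, Z3, Z4, Z6}
  F2: {Z1, Z6}
  F3: {Z1, Z2, Z4, Z5, Z6}
  F4: {Z2, Z4, Z6}
  F5: {Z1, Z3, Z6}
No single site covers all 6 demand points.
But {F1, F3} covers everything, so the minimum is 2.

2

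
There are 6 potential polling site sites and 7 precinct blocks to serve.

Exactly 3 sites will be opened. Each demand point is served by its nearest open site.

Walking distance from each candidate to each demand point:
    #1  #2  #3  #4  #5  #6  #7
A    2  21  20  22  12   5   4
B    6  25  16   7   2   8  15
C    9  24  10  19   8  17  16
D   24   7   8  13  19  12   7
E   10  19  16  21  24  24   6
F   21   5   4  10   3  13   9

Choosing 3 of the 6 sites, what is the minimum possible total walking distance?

Open {A, B, F}.
  #1→A 2, #2→F 5, #3→F 4, #4→B 7, #5→B 2, #6→A 5, #7→A 4  ⇒ total 29.
Compare {A, C, F}: total 33.
Compare {A, D, F}: total 33.
No size-3 selection does better; minimum is 29.

29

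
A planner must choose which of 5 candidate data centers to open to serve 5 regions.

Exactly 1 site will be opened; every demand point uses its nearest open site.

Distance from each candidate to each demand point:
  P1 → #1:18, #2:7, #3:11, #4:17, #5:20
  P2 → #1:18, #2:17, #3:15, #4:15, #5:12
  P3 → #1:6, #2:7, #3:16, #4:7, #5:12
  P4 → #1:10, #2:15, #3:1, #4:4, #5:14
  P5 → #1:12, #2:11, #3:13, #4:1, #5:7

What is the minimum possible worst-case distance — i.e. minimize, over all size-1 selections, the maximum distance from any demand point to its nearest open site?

Open {P5}.
  Farthest demand point is #3 at distance 13 (to P5); all others are ≤ 13.
With {P4} the worst case is 15.
With {P3} the worst case is 16.
No size-1 selection achieves below 13.

13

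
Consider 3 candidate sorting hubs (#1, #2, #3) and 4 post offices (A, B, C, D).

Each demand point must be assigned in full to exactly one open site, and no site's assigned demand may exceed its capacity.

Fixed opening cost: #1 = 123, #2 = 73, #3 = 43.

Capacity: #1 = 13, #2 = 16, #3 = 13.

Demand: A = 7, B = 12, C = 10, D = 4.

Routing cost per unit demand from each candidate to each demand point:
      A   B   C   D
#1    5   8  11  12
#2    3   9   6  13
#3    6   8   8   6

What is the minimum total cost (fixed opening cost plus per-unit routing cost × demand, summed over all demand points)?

461

Open {#1, #2, #3}; cheapest assignment that respects the capacities:
  #1 (cap 13, load 12): B — cost 12×8 = 96
  #2 (cap 16, load 10): C — cost 10×6 = 60
  #3 (cap 13, load 11): A, D — cost 7×6 + 4×6 = 66
  Shipping 222, fixed 239 → total 461.
  Any other capacity-feasible assignment to {#1, #2, #3} ships for at least 222.
Total demand is 33 and no other set of sites has combined capacity ≥ 33, so {#1, #2, #3} is the only feasible choice of open sites. Minimum: 461.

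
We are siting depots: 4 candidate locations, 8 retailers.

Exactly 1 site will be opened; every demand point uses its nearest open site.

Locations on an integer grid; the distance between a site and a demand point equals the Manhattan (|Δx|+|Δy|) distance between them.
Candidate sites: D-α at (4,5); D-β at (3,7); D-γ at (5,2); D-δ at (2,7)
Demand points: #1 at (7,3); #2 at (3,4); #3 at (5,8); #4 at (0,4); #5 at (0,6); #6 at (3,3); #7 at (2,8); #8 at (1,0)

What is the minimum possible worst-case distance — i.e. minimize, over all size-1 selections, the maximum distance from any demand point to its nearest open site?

Open {D-α}.
  Farthest demand point is #8 at distance 8 (to D-α); all others are ≤ 8.
With {D-β} the worst case is 9.
With {D-γ} the worst case is 9.
No size-1 selection achieves below 8.

8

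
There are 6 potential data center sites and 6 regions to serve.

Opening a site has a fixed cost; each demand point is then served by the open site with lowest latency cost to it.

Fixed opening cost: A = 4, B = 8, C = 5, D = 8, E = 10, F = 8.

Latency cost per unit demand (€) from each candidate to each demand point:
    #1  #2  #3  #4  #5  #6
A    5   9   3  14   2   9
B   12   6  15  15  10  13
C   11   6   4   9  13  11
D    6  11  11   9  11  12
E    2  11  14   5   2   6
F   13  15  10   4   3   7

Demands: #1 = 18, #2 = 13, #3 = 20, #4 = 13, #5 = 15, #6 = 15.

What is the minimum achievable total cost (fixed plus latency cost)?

373

Open {A, C, E, F}: assign each demand point to its cheapest open site.
  #1→E 18×2=36, #2→C 13×6=78, #3→A 20×3=60, #4→F 13×4=52, #5→A 15×2=30, #6→E 15×6=90
  latency cost 346, fixed 27 → total 373.
Compare {A, B, E, F}: latency cost 346 + fixed 30 = 376.
Compare {A, C, E}: latency cost 359 + fixed 19 = 378.
Compare {A, B, E}: latency cost 359 + fixed 22 = 381.
All other subsets cost ≥ 376. Minimum total cost: 373.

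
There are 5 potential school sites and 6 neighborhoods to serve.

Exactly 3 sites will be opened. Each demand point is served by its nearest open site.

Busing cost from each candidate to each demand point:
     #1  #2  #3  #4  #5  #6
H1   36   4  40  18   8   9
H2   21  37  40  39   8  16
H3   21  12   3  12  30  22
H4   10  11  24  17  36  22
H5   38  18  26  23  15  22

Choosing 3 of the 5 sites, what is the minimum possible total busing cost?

46

Open {H1, H3, H4}.
  #1→H4 10, #2→H1 4, #3→H3 3, #4→H3 12, #5→H1 8, #6→H1 9  ⇒ total 46.
Compare {H1, H2, H3}: total 57.
Compare {H1, H3, H5}: total 57.
No size-3 selection does better; minimum is 46.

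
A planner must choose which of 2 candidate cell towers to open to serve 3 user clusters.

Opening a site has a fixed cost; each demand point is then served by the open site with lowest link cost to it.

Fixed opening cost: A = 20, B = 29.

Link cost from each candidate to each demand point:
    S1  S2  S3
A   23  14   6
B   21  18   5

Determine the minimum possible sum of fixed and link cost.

Open {A}: assign each demand point to its cheapest open site.
  S1→A 23, S2→A 14, S3→A 6
  link cost 43, fixed 20 → total 63.
Compare {B}: link cost 44 + fixed 29 = 73.
Compare {A, B}: link cost 40 + fixed 49 = 89.

63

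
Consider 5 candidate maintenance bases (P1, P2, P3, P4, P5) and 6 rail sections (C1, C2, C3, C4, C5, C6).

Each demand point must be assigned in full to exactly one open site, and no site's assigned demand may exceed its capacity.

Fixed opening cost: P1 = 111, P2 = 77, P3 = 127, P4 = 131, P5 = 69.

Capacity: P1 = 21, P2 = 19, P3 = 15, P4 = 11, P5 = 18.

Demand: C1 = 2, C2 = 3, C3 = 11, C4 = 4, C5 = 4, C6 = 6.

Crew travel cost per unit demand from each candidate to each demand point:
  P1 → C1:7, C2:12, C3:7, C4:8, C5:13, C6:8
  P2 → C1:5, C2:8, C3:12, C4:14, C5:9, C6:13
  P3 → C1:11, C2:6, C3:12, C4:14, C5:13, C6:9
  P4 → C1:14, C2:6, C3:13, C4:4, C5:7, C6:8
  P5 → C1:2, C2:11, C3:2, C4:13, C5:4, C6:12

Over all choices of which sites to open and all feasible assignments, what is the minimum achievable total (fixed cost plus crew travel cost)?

338

Open {P1, P5}; cheapest assignment that respects the capacities:
  P1 (cap 21, load 13): C2, C4, C6 — cost 3×12 + 4×8 + 6×8 = 116
  P5 (cap 18, load 17): C1, C3, C5 — cost 2×2 + 11×2 + 4×4 = 42
  Shipping 158, fixed 180 → total 338.
  Any other capacity-feasible assignment to {P1, P5} ships for at least 158.
Compare {P2, P5}: its best feasible assignment gives total 346.
Compare {P3, P5}: its best feasible assignment gives total 366.
Every other set of open sites that can feasibly serve all demand totals ≥ 346 even under its best assignment. Minimum: 338.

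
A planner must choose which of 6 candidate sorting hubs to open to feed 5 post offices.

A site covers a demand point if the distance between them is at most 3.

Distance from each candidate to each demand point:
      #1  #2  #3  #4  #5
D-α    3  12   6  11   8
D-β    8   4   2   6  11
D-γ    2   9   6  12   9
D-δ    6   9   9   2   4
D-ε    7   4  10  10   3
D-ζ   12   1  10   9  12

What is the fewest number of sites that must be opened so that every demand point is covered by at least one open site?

Coverage sets (demand points within 3 of each site):
  D-α: {#1}
  D-β: {#3}
  D-γ: {#1}
  D-δ: {#4}
  D-ε: {#5}
  D-ζ: {#2}
No 4 sites suffice: every size-4 union leaves at least one demand point uncovered.
But {D-α, D-β, D-δ, D-ε, D-ζ} covers everything, so the minimum is 5.

5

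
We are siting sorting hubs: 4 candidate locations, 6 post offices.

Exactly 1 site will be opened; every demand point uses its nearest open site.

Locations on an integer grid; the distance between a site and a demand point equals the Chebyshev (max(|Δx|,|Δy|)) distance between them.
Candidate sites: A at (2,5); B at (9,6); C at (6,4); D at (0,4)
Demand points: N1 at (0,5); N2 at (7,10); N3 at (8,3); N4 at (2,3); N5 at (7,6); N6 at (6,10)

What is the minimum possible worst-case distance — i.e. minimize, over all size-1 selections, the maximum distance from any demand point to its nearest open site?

6

Open {A}.
  Farthest demand point is N3 at distance 6 (to A); all others are ≤ 6.
With {C} the worst case is 6.
With {D} the worst case is 8.
No size-1 selection achieves below 6.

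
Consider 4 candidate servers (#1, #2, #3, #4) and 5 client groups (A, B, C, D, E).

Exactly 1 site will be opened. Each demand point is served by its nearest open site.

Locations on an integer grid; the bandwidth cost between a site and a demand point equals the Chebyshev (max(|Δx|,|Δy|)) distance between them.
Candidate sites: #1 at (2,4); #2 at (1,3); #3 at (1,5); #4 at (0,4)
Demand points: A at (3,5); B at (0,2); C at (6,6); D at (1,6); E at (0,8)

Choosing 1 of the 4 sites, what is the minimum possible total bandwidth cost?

13

Open {#1}.
  A→#1 1, B→#1 2, C→#1 4, D→#1 2, E→#1 4  ⇒ total 13.
Compare {#3}: total 14.
Compare {#2}: total 16.
No size-1 selection does better; minimum is 13.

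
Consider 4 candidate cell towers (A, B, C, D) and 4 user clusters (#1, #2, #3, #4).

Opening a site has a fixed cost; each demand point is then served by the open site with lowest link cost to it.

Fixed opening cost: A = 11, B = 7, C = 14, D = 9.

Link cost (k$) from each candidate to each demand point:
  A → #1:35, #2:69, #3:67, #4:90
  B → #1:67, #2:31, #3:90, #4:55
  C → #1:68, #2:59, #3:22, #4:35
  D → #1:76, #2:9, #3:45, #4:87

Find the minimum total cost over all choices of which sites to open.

Open {A, C, D}: assign each demand point to its cheapest open site.
  #1→A 35, #2→D 9, #3→C 22, #4→C 35
  link cost 101, fixed 34 → total 135.
Compare {A, B, C, D}: link cost 101 + fixed 41 = 142.
Compare {A, B, C}: link cost 123 + fixed 32 = 155.
Compare {C, D}: link cost 134 + fixed 23 = 157.
All other subsets cost ≥ 142. Minimum total cost: 135.

135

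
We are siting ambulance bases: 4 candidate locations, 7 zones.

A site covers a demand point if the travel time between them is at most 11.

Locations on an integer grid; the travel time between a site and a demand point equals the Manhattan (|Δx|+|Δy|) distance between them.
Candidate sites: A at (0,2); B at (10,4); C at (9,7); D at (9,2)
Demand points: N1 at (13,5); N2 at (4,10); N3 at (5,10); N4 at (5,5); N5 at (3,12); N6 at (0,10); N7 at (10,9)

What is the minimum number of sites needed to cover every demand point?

2

Coverage sets (demand points within 11 of each site):
  A: {N4, N6}
  B: {N1, N3, N4, N7}
  C: {N1, N2, N3, N4, N5, N7}
  D: {N1, N4, N7}
No single site covers all 7 demand points.
But {A, C} covers everything, so the minimum is 2.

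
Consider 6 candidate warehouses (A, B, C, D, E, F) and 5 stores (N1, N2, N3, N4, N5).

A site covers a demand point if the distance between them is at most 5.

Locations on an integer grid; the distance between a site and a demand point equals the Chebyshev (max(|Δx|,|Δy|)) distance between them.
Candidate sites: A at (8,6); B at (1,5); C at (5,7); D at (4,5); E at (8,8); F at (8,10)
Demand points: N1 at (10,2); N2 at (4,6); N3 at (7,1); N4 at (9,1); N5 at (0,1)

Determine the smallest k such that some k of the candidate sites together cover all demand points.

2

Coverage sets (demand points within 5 of each site):
  A: {N1, N2, N3, N4}
  B: {N2, N5}
  C: {N1, N2}
  D: {N2, N3, N4, N5}
  E: {N2}
  F: {N2}
No single site covers all 5 demand points.
But {A, B} covers everything, so the minimum is 2.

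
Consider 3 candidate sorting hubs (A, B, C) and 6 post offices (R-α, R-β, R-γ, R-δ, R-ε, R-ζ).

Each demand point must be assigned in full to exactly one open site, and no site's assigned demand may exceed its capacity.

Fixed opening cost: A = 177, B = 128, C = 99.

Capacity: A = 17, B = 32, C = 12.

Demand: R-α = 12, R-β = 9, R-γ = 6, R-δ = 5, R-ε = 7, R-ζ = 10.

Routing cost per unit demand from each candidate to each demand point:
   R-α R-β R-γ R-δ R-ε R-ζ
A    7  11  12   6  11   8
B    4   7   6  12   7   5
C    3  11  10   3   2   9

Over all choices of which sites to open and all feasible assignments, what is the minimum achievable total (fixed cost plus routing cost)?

617

Open {A, B}; cheapest assignment that respects the capacities:
  A (cap 17, load 17): R-α, R-δ — cost 12×7 + 5×6 = 114
  B (cap 32, load 32): R-β, R-γ, R-ε, R-ζ — cost 9×7 + 6×6 + 7×7 + 10×5 = 198
  Shipping 312, fixed 305 → total 617.
  Any other capacity-feasible assignment to {A, B} ships for at least 312.
Compare {A, B, C}: its best feasible assignment gives total 660.
Every other set of open sites that can feasibly serve all demand totals ≥ 660 even under its best assignment. Minimum: 617.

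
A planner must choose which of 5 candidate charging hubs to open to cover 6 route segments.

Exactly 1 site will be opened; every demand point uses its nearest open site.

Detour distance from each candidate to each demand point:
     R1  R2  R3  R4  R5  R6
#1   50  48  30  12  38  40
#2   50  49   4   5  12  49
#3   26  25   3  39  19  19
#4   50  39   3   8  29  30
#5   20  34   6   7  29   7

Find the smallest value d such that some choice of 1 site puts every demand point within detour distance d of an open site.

Open {#5}.
  Farthest demand point is R2 at detour distance 34 (to #5); all others are ≤ 34.
With {#3} the worst case is 39.
With {#1} the worst case is 50.
No size-1 selection achieves below 34.

34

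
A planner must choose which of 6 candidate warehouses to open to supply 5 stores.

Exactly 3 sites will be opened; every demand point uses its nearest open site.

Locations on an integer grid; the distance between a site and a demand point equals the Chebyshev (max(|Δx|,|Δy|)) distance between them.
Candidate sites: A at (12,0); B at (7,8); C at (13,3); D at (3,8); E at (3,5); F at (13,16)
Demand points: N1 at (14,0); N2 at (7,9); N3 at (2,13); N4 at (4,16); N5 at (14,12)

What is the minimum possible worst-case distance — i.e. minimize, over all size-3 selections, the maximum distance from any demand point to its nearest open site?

Open {A, B, C}.
  Farthest demand point is N4 at distance 8 (to B); all others are ≤ 8.
With {A, B, D} the worst case is 8.
With {A, B, E} the worst case is 8.
No size-3 selection achieves below 8.

8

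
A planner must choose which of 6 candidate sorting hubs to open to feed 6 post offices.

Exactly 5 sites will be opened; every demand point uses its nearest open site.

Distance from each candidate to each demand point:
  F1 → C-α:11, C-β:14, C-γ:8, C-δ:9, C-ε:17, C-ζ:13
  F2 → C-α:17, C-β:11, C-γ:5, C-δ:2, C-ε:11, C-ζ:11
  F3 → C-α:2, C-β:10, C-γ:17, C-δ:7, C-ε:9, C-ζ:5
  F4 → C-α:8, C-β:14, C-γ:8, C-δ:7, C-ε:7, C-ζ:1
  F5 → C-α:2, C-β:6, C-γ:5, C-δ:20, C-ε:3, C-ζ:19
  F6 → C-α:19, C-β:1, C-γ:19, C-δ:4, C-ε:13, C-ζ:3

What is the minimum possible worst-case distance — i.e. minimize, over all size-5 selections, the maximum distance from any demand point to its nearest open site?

Open {F1, F2, F3, F5, F6}.
  Farthest demand point is C-γ at distance 5 (to F2); all others are ≤ 5.
With {F1, F2, F4, F5, F6} the worst case is 5.
With {F1, F3, F4, F5, F6} the worst case is 5.
No size-5 selection achieves below 5.

5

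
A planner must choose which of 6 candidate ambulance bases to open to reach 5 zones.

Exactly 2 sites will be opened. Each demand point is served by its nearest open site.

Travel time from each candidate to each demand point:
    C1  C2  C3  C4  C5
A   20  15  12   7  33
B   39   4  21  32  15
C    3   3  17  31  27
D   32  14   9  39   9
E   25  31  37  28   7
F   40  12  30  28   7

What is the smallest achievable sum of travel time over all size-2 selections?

52

Open {A, C}.
  C1→C 3, C2→C 3, C3→A 12, C4→A 7, C5→C 27  ⇒ total 52.
Compare {C, D}: total 55.
Compare {A, B}: total 58.
No size-2 selection does better; minimum is 52.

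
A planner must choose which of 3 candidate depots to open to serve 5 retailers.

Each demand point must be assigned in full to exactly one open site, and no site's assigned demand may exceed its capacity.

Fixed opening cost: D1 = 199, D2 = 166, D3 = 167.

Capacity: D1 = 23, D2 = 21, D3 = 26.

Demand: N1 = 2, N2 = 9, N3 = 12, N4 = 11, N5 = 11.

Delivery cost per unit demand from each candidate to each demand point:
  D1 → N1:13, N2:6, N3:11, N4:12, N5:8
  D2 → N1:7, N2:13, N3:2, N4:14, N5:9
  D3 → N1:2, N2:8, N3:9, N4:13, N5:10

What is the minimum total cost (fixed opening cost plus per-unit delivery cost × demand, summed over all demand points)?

731

Open {D2, D3}; cheapest assignment that respects the capacities:
  D2 (cap 21, load 21): N2, N3 — cost 9×13 + 12×2 = 141
  D3 (cap 26, load 24): N1, N4, N5 — cost 2×2 + 11×13 + 11×10 = 257
  Shipping 398, fixed 333 → total 731.
  Any other capacity-feasible assignment to {D2, D3} ships for at least 398.
Compare {D1, D3}: its best feasible assignment gives total 763.
Compare {D1, D2, D3}: its best feasible assignment gives total 845.
Every other set of open sites that can feasibly serve all demand totals ≥ 763 even under its best assignment. Minimum: 731.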